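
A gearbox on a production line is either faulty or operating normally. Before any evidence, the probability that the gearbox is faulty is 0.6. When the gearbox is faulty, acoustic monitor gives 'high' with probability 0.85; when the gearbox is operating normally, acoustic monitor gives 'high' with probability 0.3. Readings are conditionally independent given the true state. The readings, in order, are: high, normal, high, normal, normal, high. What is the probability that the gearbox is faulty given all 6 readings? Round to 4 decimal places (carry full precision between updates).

After 'high': P(faulty) = 0.85·0.6000 / (0.85·0.6000 + 0.3·0.4000) ≈ 0.8095
After 'normal': P(faulty) = 0.15·0.8095 / (0.15·0.8095 + 0.7·0.1905) ≈ 0.4766
After 'high': P(faulty) = 0.85·0.4766 / (0.85·0.4766 + 0.3·0.5234) ≈ 0.7207
After 'normal': P(faulty) = 0.15·0.7207 / (0.15·0.7207 + 0.7·0.2793) ≈ 0.3561
After 'normal': P(faulty) = 0.15·0.3561 / (0.15·0.3561 + 0.7·0.6439) ≈ 0.1059
After 'high': P(faulty) = 0.85·0.1059 / (0.85·0.1059 + 0.3·0.8941) ≈ 0.2513

0.2513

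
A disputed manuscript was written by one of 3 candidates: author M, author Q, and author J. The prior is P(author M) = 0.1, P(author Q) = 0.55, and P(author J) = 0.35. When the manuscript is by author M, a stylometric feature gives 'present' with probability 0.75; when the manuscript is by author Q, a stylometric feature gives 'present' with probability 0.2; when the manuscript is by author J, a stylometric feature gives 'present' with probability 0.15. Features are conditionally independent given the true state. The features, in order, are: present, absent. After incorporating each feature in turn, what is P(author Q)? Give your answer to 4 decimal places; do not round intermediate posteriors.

After 'present': normaliser = 0.75·0.1000 + 0.2·0.5500 + 0.15·0.3500; P(author M) ≈ 0.3158, P(author Q) ≈ 0.4632, P(author J) ≈ 0.2211
After 'absent': normaliser = 0.25·0.3158 + 0.8·0.4632 + 0.85·0.2211; P(author M) ≈ 0.1239, P(author Q) ≈ 0.5813, P(author J) ≈ 0.2948

0.5813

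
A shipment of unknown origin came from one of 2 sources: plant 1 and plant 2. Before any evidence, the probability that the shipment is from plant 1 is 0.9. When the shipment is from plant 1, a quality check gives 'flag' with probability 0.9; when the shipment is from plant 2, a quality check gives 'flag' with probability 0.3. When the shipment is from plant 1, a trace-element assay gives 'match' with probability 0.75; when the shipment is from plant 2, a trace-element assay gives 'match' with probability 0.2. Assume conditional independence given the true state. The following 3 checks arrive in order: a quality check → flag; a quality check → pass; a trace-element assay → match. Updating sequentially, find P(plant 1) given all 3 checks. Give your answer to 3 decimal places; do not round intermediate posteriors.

After a quality check='flag': P(plant 1) = 0.9·0.9000 / (0.9·0.9000 + 0.3·0.1000) ≈ 0.9643
After a quality check='pass': P(plant 1) = 0.1·0.9643 / (0.1·0.9643 + 0.7·0.0357) ≈ 0.7941
After a trace-element assay='match': P(plant 1) = 0.75·0.7941 / (0.75·0.7941 + 0.2·0.2059) ≈ 0.9353

0.935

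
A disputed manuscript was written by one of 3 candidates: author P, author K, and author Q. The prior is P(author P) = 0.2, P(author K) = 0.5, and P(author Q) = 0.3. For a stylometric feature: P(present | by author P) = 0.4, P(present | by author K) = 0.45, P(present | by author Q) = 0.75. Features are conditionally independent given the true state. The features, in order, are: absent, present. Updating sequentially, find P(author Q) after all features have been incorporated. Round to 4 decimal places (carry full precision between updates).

0.2467

After 'absent': normaliser = 0.6·0.2000 + 0.55·0.5000 + 0.25·0.3000; P(author P) ≈ 0.2553, P(author K) ≈ 0.5851, P(author Q) ≈ 0.1596
After 'present': normaliser = 0.4·0.2553 + 0.45·0.5851 + 0.75·0.1596; P(author P) ≈ 0.2105, P(author K) ≈ 0.5428, P(author Q) ≈ 0.2467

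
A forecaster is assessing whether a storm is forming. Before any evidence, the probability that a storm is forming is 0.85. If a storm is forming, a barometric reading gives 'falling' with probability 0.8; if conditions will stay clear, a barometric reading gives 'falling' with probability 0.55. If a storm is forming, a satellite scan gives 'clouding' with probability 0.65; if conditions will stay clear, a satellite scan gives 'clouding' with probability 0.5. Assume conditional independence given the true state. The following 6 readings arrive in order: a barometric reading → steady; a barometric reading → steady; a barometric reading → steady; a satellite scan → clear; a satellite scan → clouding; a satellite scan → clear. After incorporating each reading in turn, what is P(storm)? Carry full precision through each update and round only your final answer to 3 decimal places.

0.241

After a barometric reading='steady': P(storm) = 0.2·0.8500 / (0.2·0.8500 + 0.45·0.1500) ≈ 0.7158
After a barometric reading='steady': P(storm) = 0.2·0.7158 / (0.2·0.7158 + 0.45·0.2842) ≈ 0.5282
After a barometric reading='steady': P(storm) = 0.2·0.5282 / (0.2·0.5282 + 0.45·0.4718) ≈ 0.3322
After a satellite scan='clear': P(storm) = 0.35·0.3322 / (0.35·0.3322 + 0.5·0.6678) ≈ 0.2583
After a satellite scan='clouding': P(storm) = 0.65·0.2583 / (0.65·0.2583 + 0.5·0.7417) ≈ 0.3116
After a satellite scan='clear': P(storm) = 0.35·0.3116 / (0.35·0.3116 + 0.5·0.6884) ≈ 0.2406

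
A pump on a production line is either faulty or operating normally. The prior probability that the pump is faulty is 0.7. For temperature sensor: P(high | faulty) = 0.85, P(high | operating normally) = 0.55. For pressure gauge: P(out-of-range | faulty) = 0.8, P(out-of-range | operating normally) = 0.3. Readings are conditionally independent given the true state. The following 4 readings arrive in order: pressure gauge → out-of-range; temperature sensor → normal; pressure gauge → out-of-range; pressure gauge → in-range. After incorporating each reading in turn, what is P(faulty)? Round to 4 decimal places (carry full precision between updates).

Each posterior becomes the prior for the next update.
After pressure gauge='out-of-range': P(faulty) = 0.8·0.7000 / (0.8·0.7000 + 0.3·0.3000) ≈ 0.8615
After temperature sensor='normal': P(faulty) = 0.15·0.8615 / (0.15·0.8615 + 0.45·0.1385) ≈ 0.6747
After pressure gauge='out-of-range': P(faulty) = 0.8·0.6747 / (0.8·0.6747 + 0.3·0.3253) ≈ 0.8469
After pressure gauge='in-range': P(faulty) = 0.2·0.8469 / (0.2·0.8469 + 0.7·0.1531) ≈ 0.6124

0.6124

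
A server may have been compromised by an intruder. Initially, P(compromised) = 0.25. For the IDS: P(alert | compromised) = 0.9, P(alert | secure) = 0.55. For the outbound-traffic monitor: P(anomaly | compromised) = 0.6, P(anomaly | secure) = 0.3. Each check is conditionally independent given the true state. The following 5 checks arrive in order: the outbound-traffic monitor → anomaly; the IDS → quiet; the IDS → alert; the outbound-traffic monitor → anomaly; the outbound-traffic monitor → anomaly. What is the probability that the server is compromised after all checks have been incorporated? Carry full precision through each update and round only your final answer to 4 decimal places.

Apply Bayes' rule sequentially, carrying P(compromised) forward.
After the outbound-traffic monitor='anomaly': P(compromised) = 0.6·0.2500 / (0.6·0.2500 + 0.3·0.7500) ≈ 0.4000
After the IDS='quiet': P(compromised) = 0.1·0.4000 / (0.1·0.4000 + 0.45·0.6000) ≈ 0.1290
After the IDS='alert': P(compromised) = 0.9·0.1290 / (0.9·0.1290 + 0.55·0.8710) ≈ 0.1951
After the outbound-traffic monitor='anomaly': P(compromised) = 0.6·0.1951 / (0.6·0.1951 + 0.3·0.8049) ≈ 0.3265
After the outbound-traffic monitor='anomaly': P(compromised) = 0.6·0.3265 / (0.6·0.3265 + 0.3·0.6735) ≈ 0.4923

0.4923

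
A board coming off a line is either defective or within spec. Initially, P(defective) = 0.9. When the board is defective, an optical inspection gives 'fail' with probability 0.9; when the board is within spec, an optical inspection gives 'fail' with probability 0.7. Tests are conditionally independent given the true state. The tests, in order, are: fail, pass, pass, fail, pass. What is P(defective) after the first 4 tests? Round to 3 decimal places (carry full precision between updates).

Each posterior becomes the prior for the next update.
After 'fail': P(defective) = 0.9·0.9000 / (0.9·0.9000 + 0.7·0.1000) ≈ 0.9205
After 'pass': P(defective) = 0.1·0.9205 / (0.1·0.9205 + 0.3·0.0795) ≈ 0.7941
After 'pass': P(defective) = 0.1·0.7941 / (0.1·0.7941 + 0.3·0.2059) ≈ 0.5625
After 'fail': P(defective) = 0.9·0.5625 / (0.9·0.5625 + 0.7·0.4375) ≈ 0.6231

0.623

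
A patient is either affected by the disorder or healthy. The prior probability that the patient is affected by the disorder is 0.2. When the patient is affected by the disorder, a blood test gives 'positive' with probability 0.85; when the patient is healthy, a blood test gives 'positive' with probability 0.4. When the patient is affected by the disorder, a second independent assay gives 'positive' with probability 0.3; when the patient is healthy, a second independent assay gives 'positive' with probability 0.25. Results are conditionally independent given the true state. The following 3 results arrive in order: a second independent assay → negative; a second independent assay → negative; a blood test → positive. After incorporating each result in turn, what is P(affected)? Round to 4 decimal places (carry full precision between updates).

0.3164

Each posterior becomes the prior for the next update.
After a second independent assay='negative': P(affected) = 0.7·0.2000 / (0.7·0.2000 + 0.75·0.8000) ≈ 0.1892
After a second independent assay='negative': P(affected) = 0.7·0.1892 / (0.7·0.1892 + 0.75·0.8108) ≈ 0.1788
After a blood test='positive': P(affected) = 0.85·0.1788 / (0.85·0.1788 + 0.4·0.8212) ≈ 0.3164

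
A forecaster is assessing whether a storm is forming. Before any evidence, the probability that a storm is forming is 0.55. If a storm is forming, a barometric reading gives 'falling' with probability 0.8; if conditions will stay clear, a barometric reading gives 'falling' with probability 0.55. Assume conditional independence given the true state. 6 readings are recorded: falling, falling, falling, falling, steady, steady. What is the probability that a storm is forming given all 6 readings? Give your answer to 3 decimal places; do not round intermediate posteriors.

Apply Bayes' rule sequentially, carrying P(storm) forward.
After 'falling': P(storm) = 0.8·0.5500 / (0.8·0.5500 + 0.55·0.4500) ≈ 0.6400
After 'falling': P(storm) = 0.8·0.6400 / (0.8·0.6400 + 0.55·0.3600) ≈ 0.7211
After 'falling': P(storm) = 0.8·0.7211 / (0.8·0.7211 + 0.55·0.2789) ≈ 0.7900
After 'falling': P(storm) = 0.8·0.7900 / (0.8·0.7900 + 0.55·0.2100) ≈ 0.8455
After 'steady': P(storm) = 0.2·0.8455 / (0.2·0.8455 + 0.45·0.1545) ≈ 0.7086
After 'steady': P(storm) = 0.2·0.7086 / (0.2·0.7086 + 0.45·0.2914) ≈ 0.5194

0.519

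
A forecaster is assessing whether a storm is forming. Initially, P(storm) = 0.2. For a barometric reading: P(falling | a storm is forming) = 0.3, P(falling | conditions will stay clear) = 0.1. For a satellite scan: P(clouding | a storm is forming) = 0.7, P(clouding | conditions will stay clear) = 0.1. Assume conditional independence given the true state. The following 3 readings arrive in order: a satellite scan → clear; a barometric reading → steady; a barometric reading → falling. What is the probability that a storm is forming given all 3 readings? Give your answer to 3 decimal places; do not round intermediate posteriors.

After a satellite scan='clear': P(storm) = 0.3·0.2000 / (0.3·0.2000 + 0.9·0.8000) ≈ 0.0769
After a barometric reading='steady': P(storm) = 0.7·0.0769 / (0.7·0.0769 + 0.9·0.9231) ≈ 0.0609
After a barometric reading='falling': P(storm) = 0.3·0.0609 / (0.3·0.0609 + 0.1·0.9391) ≈ 0.1628

0.163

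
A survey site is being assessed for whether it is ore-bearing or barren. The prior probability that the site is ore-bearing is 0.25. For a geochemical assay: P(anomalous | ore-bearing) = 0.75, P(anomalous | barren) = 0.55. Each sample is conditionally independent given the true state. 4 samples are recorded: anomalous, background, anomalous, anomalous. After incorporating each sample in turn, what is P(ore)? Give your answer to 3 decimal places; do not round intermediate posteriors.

After 'anomalous': P(ore) = 0.75·0.2500 / (0.75·0.2500 + 0.55·0.7500) ≈ 0.3125
After 'background': P(ore) = 0.25·0.3125 / (0.25·0.3125 + 0.45·0.6875) ≈ 0.2016
After 'anomalous': P(ore) = 0.75·0.2016 / (0.75·0.2016 + 0.55·0.7984) ≈ 0.2561
After 'anomalous': P(ore) = 0.75·0.2561 / (0.75·0.2561 + 0.55·0.7439) ≈ 0.3195

0.320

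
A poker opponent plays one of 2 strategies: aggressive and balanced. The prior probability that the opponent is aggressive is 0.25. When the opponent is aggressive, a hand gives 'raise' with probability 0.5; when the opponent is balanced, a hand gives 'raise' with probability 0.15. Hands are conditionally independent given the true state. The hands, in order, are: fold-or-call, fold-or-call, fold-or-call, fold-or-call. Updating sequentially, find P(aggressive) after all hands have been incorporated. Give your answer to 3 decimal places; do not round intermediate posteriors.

0.038

After 'fold-or-call': P(aggressive) = 0.5·0.2500 / (0.5·0.2500 + 0.85·0.7500) ≈ 0.1639
After 'fold-or-call': P(aggressive) = 0.5·0.1639 / (0.5·0.1639 + 0.85·0.8361) ≈ 0.1034
After 'fold-or-call': P(aggressive) = 0.5·0.1034 / (0.5·0.1034 + 0.85·0.8966) ≈ 0.0635
After 'fold-or-call': P(aggressive) = 0.5·0.0635 / (0.5·0.0635 + 0.85·0.9365) ≈ 0.0384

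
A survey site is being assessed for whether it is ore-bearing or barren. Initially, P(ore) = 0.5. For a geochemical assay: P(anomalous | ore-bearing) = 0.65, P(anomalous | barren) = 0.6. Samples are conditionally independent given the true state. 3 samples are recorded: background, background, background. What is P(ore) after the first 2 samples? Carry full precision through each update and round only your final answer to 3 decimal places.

After 'background': P(ore) = 0.35·0.5000 / (0.35·0.5000 + 0.4·0.5000) ≈ 0.4667
After 'background': P(ore) = 0.35·0.4667 / (0.35·0.4667 + 0.4·0.5333) ≈ 0.4336

0.434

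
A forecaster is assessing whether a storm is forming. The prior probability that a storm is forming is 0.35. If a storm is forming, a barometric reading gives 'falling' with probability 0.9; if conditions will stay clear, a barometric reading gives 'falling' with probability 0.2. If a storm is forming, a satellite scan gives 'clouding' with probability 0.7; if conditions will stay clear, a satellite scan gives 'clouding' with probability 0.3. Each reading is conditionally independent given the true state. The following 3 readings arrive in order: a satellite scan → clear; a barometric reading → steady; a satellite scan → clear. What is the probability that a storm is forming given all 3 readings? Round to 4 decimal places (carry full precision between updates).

0.0122

After a satellite scan='clear': P(storm) = 0.3·0.3500 / (0.3·0.3500 + 0.7·0.6500) ≈ 0.1875
After a barometric reading='steady': P(storm) = 0.1·0.1875 / (0.1·0.1875 + 0.8·0.8125) ≈ 0.0280
After a satellite scan='clear': P(storm) = 0.3·0.0280 / (0.3·0.0280 + 0.7·0.9720) ≈ 0.0122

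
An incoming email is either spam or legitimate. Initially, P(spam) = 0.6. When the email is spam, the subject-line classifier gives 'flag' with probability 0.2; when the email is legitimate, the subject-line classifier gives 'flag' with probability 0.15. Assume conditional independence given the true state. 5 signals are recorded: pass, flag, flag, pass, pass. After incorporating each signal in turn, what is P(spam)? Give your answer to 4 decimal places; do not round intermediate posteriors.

After 'pass': P(spam) = 0.8·0.6000 / (0.8·0.6000 + 0.85·0.4000) ≈ 0.5854
After 'flag': P(spam) = 0.2·0.5854 / (0.2·0.5854 + 0.15·0.4146) ≈ 0.6531
After 'flag': P(spam) = 0.2·0.6531 / (0.2·0.6531 + 0.15·0.3469) ≈ 0.7151
After 'pass': P(spam) = 0.8·0.7151 / (0.8·0.7151 + 0.85·0.2849) ≈ 0.7026
After 'pass': P(spam) = 0.8·0.7026 / (0.8·0.7026 + 0.85·0.2974) ≈ 0.6898

0.6898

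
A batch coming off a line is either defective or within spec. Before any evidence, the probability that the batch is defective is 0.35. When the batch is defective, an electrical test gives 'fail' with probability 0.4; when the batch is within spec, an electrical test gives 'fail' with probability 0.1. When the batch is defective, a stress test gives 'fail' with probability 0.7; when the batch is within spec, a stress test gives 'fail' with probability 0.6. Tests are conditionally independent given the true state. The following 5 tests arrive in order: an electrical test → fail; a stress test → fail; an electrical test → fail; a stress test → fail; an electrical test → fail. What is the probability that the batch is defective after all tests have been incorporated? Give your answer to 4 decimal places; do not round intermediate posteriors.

After an electrical test='fail': P(defective) = 0.4·0.3500 / (0.4·0.3500 + 0.1·0.6500) ≈ 0.6829
After a stress test='fail': P(defective) = 0.7·0.6829 / (0.7·0.6829 + 0.6·0.3171) ≈ 0.7153
After an electrical test='fail': P(defective) = 0.4·0.7153 / (0.4·0.7153 + 0.1·0.2847) ≈ 0.9095
After a stress test='fail': P(defective) = 0.7·0.9095 / (0.7·0.9095 + 0.6·0.0905) ≈ 0.9214
After an electrical test='fail': P(defective) = 0.4·0.9214 / (0.4·0.9214 + 0.1·0.0786) ≈ 0.9791

0.9791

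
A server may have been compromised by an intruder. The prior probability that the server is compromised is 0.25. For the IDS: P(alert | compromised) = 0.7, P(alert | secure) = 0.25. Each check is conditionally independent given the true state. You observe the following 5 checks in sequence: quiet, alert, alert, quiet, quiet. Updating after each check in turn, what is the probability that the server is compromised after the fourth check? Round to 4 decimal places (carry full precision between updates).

0.2948

Apply Bayes' rule sequentially, carrying P(compromised) forward.
After 'quiet': P(compromised) = 0.3·0.2500 / (0.3·0.2500 + 0.75·0.7500) ≈ 0.1176
After 'alert': P(compromised) = 0.7·0.1176 / (0.7·0.1176 + 0.25·0.8824) ≈ 0.2718
After 'alert': P(compromised) = 0.7·0.2718 / (0.7·0.2718 + 0.25·0.7282) ≈ 0.5111
After 'quiet': P(compromised) = 0.3·0.5111 / (0.3·0.5111 + 0.75·0.4889) ≈ 0.2948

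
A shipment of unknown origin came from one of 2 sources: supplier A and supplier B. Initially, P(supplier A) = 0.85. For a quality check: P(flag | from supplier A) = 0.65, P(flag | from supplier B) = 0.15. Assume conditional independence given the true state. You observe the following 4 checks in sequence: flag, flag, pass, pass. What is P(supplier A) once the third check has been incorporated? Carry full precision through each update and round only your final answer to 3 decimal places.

0.978

After 'flag': P(supplier A) = 0.65·0.8500 / (0.65·0.8500 + 0.15·0.1500) ≈ 0.9609
After 'flag': P(supplier A) = 0.65·0.9609 / (0.65·0.9609 + 0.15·0.0391) ≈ 0.9907
After 'pass': P(supplier A) = 0.35·0.9907 / (0.35·0.9907 + 0.85·0.0093) ≈ 0.9777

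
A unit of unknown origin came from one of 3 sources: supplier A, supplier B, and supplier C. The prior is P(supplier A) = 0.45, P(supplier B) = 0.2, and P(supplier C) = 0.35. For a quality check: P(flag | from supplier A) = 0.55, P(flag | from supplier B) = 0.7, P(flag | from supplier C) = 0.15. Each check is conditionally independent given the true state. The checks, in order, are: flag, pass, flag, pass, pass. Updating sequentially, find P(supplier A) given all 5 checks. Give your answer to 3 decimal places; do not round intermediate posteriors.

0.624

Each posterior becomes the prior for the next update.
After 'flag': normaliser = 0.55·0.4500 + 0.7·0.2000 + 0.15·0.3500; P(supplier A) ≈ 0.5625, P(supplier B) ≈ 0.3182, P(supplier C) ≈ 0.1193
After 'pass': normaliser = 0.45·0.5625 + 0.3·0.3182 + 0.85·0.1193; P(supplier A) ≈ 0.5625, P(supplier B) ≈ 0.2121, P(supplier C) ≈ 0.2254
After 'flag': normaliser = 0.55·0.5625 + 0.7·0.2121 + 0.15·0.2254; P(supplier A) ≈ 0.6292, P(supplier B) ≈ 0.3020, P(supplier C) ≈ 0.0688
After 'pass': normaliser = 0.45·0.6292 + 0.3·0.3020 + 0.85·0.0688; P(supplier A) ≈ 0.6551, P(supplier B) ≈ 0.2096, P(supplier C) ≈ 0.1352
After 'pass': normaliser = 0.45·0.6551 + 0.3·0.2096 + 0.85·0.1352; P(supplier A) ≈ 0.6238, P(supplier B) ≈ 0.1331, P(supplier C) ≈ 0.2432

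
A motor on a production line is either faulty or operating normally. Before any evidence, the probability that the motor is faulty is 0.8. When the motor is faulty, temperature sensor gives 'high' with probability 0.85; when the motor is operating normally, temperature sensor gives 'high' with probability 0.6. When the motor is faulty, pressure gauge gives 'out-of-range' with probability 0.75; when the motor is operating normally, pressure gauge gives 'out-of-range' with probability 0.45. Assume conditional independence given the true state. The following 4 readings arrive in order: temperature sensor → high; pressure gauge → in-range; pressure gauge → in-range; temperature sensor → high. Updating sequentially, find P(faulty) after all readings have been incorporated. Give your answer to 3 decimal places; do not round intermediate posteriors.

0.624

After temperature sensor='high': P(faulty) = 0.85·0.8000 / (0.85·0.8000 + 0.6·0.2000) ≈ 0.8500
After pressure gauge='in-range': P(faulty) = 0.25·0.8500 / (0.25·0.8500 + 0.55·0.1500) ≈ 0.7203
After pressure gauge='in-range': P(faulty) = 0.25·0.7203 / (0.25·0.7203 + 0.55·0.2797) ≈ 0.5393
After temperature sensor='high': P(faulty) = 0.85·0.5393 / (0.85·0.5393 + 0.6·0.4607) ≈ 0.6239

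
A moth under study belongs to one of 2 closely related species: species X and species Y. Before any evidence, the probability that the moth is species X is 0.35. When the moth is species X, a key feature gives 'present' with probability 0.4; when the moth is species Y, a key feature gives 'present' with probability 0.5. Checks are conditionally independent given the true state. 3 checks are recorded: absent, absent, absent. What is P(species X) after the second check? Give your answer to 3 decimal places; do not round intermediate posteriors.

After 'absent': P(species X) = 0.6·0.3500 / (0.6·0.3500 + 0.5·0.6500) ≈ 0.3925
After 'absent': P(species X) = 0.6·0.3925 / (0.6·0.3925 + 0.5·0.6075) ≈ 0.4367

0.437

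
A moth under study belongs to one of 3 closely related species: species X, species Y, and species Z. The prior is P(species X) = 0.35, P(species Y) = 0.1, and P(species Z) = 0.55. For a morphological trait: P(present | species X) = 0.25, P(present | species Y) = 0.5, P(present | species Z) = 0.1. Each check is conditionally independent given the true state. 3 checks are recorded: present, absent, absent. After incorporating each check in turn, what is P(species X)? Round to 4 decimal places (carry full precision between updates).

0.4632

After 'present': normaliser = 0.25·0.3500 + 0.5·0.1000 + 0.1·0.5500; P(species X) ≈ 0.4545, P(species Y) ≈ 0.2597, P(species Z) ≈ 0.2857
After 'absent': normaliser = 0.75·0.4545 + 0.5·0.2597 + 0.9·0.2857; P(species X) ≈ 0.4683, P(species Y) ≈ 0.1784, P(species Z) ≈ 0.3533
After 'absent': normaliser = 0.75·0.4683 + 0.5·0.1784 + 0.9·0.3533; P(species X) ≈ 0.4632, P(species Y) ≈ 0.1176, P(species Z) ≈ 0.4192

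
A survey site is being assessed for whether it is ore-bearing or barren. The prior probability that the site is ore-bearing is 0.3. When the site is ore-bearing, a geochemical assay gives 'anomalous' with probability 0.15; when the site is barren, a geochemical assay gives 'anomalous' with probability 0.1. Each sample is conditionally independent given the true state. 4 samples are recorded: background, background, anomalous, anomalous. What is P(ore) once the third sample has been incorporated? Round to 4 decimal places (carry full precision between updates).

Each posterior becomes the prior for the next update.
After 'background': P(ore) = 0.85·0.3000 / (0.85·0.3000 + 0.9·0.7000) ≈ 0.2881
After 'background': P(ore) = 0.85·0.2881 / (0.85·0.2881 + 0.9·0.7119) ≈ 0.2766
After 'anomalous': P(ore) = 0.15·0.2766 / (0.15·0.2766 + 0.1·0.7234) ≈ 0.3644

0.3644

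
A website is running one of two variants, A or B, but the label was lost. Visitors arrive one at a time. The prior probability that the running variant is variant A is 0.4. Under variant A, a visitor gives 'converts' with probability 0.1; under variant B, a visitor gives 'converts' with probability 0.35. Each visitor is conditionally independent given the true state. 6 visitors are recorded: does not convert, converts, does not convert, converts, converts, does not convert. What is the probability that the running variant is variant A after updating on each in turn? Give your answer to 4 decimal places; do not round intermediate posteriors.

After 'does not convert': P(A) = 0.9·0.4000 / (0.9·0.4000 + 0.65·0.6000) ≈ 0.4800
After 'converts': P(A) = 0.1·0.4800 / (0.1·0.4800 + 0.35·0.5200) ≈ 0.2087
After 'does not convert': P(A) = 0.9·0.2087 / (0.9·0.2087 + 0.65·0.7913) ≈ 0.2675
After 'converts': P(A) = 0.1·0.2675 / (0.1·0.2675 + 0.35·0.7325) ≈ 0.0945
After 'converts': P(A) = 0.1·0.0945 / (0.1·0.0945 + 0.35·0.9055) ≈ 0.0289
After 'does not convert': P(A) = 0.9·0.0289 / (0.9·0.0289 + 0.65·0.9711) ≈ 0.0396

0.0396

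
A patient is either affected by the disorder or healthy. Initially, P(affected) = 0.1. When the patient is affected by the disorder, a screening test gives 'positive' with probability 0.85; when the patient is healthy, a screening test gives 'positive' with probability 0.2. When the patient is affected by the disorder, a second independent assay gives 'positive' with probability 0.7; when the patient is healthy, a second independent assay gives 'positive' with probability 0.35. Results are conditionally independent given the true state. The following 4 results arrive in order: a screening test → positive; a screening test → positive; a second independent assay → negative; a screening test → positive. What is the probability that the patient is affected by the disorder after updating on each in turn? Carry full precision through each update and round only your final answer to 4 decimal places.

After a screening test='positive': P(affected) = 0.85·0.1000 / (0.85·0.1000 + 0.2·0.9000) ≈ 0.3208
After a screening test='positive': P(affected) = 0.85·0.3208 / (0.85·0.3208 + 0.2·0.6792) ≈ 0.6674
After a second independent assay='negative': P(affected) = 0.3·0.6674 / (0.3·0.6674 + 0.65·0.3326) ≈ 0.4809
After a screening test='positive': P(affected) = 0.85·0.4809 / (0.85·0.4809 + 0.2·0.5191) ≈ 0.7974

0.7974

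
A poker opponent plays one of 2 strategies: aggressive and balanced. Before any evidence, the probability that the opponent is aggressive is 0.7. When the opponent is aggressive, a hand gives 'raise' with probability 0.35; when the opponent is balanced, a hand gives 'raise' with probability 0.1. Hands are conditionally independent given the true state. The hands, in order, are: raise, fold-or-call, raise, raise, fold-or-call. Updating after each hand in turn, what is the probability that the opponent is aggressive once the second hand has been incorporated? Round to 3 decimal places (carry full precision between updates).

Each posterior becomes the prior for the next update.
After 'raise': P(aggressive) = 0.35·0.7000 / (0.35·0.7000 + 0.1·0.3000) ≈ 0.8909
After 'fold-or-call': P(aggressive) = 0.65·0.8909 / (0.65·0.8909 + 0.9·0.1091) ≈ 0.8550

0.855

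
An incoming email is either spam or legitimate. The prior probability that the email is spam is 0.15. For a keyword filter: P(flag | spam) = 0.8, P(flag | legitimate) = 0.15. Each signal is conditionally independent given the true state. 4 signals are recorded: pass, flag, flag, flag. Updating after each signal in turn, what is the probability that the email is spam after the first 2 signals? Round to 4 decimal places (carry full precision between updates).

0.1813

After 'pass': P(spam) = 0.2·0.1500 / (0.2·0.1500 + 0.85·0.8500) ≈ 0.0399
After 'flag': P(spam) = 0.8·0.0399 / (0.8·0.0399 + 0.15·0.9601) ≈ 0.1813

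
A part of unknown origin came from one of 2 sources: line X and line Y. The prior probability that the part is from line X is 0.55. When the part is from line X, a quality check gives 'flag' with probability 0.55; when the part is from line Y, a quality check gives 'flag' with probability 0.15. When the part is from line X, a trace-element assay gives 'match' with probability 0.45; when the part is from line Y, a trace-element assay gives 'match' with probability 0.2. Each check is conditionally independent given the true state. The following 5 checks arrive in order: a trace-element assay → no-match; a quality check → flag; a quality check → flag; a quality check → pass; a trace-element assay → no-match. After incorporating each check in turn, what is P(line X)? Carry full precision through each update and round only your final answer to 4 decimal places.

After a trace-element assay='no-match': P(line X) = 0.55·0.5500 / (0.55·0.5500 + 0.8·0.4500) ≈ 0.4566
After a quality check='flag': P(line X) = 0.55·0.4566 / (0.55·0.4566 + 0.15·0.5434) ≈ 0.7550
After a quality check='flag': P(line X) = 0.55·0.7550 / (0.55·0.7550 + 0.15·0.2450) ≈ 0.9187
After a quality check='pass': P(line X) = 0.45·0.9187 / (0.45·0.9187 + 0.85·0.0813) ≈ 0.8567
After a trace-element assay='no-match': P(line X) = 0.55·0.8567 / (0.55·0.8567 + 0.8·0.1433) ≈ 0.8044

0.8044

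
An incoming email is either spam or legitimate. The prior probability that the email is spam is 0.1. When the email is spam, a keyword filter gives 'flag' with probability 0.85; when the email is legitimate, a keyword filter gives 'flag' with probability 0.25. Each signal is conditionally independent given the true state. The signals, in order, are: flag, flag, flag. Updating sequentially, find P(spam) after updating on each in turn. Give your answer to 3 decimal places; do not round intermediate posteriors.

0.814

After 'flag': P(spam) = 0.85·0.1000 / (0.85·0.1000 + 0.25·0.9000) ≈ 0.2742
After 'flag': P(spam) = 0.85·0.2742 / (0.85·0.2742 + 0.25·0.7258) ≈ 0.5623
After 'flag': P(spam) = 0.85·0.5623 / (0.85·0.5623 + 0.25·0.4377) ≈ 0.8137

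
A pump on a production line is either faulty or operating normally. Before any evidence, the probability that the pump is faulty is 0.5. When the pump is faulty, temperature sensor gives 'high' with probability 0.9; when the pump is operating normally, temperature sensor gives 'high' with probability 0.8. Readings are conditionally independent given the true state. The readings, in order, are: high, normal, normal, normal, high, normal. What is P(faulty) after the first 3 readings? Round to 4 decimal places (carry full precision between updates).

0.2195

After 'high': P(faulty) = 0.9·0.5000 / (0.9·0.5000 + 0.8·0.5000) ≈ 0.5294
After 'normal': P(faulty) = 0.1·0.5294 / (0.1·0.5294 + 0.2·0.4706) ≈ 0.3600
After 'normal': P(faulty) = 0.1·0.3600 / (0.1·0.3600 + 0.2·0.6400) ≈ 0.2195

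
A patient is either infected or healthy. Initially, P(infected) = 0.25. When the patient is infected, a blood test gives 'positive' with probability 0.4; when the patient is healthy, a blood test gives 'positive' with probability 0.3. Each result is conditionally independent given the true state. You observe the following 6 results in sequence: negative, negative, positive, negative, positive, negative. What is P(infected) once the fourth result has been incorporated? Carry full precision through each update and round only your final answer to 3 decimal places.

0.219

After 'negative': P(infected) = 0.6·0.2500 / (0.6·0.2500 + 0.7·0.7500) ≈ 0.2222
After 'negative': P(infected) = 0.6·0.2222 / (0.6·0.2222 + 0.7·0.7778) ≈ 0.1967
After 'positive': P(infected) = 0.4·0.1967 / (0.4·0.1967 + 0.3·0.8033) ≈ 0.2462
After 'negative': P(infected) = 0.6·0.2462 / (0.6·0.2462 + 0.7·0.7538) ≈ 0.2187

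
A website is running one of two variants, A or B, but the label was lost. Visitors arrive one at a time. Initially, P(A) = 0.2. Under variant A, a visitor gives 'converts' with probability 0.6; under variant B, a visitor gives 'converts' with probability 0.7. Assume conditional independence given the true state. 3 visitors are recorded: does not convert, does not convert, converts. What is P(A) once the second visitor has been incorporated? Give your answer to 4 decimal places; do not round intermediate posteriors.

0.3077

After 'does not convert': P(A) = 0.4·0.2000 / (0.4·0.2000 + 0.3·0.8000) ≈ 0.2500
After 'does not convert': P(A) = 0.4·0.2500 / (0.4·0.2500 + 0.3·0.7500) ≈ 0.3077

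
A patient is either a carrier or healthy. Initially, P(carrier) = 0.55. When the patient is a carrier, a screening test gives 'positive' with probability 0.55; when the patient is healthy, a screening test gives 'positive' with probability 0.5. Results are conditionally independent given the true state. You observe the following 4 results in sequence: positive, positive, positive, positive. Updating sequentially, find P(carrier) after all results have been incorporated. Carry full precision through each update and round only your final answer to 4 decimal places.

After 'positive': P(carrier) = 0.55·0.5500 / (0.55·0.5500 + 0.5·0.4500) ≈ 0.5735
After 'positive': P(carrier) = 0.55·0.5735 / (0.55·0.5735 + 0.5·0.4265) ≈ 0.5966
After 'positive': P(carrier) = 0.55·0.5966 / (0.55·0.5966 + 0.5·0.4034) ≈ 0.6193
After 'positive': P(carrier) = 0.55·0.6193 / (0.55·0.6193 + 0.5·0.3807) ≈ 0.6415

0.6415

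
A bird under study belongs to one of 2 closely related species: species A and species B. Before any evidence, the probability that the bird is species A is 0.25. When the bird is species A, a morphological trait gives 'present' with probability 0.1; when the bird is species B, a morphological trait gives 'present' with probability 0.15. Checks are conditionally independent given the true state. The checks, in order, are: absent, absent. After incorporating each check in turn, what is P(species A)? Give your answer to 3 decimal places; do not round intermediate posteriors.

After 'absent': P(species A) = 0.9·0.2500 / (0.9·0.2500 + 0.85·0.7500) ≈ 0.2609
After 'absent': P(species A) = 0.9·0.2609 / (0.9·0.2609 + 0.85·0.7391) ≈ 0.2720

0.272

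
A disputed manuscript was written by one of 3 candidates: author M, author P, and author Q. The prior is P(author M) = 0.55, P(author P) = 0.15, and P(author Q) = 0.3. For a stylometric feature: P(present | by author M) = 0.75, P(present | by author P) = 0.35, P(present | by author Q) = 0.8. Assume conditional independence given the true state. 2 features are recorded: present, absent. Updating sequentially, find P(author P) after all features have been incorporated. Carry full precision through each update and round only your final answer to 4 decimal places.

Each posterior becomes the prior for the next update.
After 'present': normaliser = 0.75·0.5500 + 0.35·0.1500 + 0.8·0.3000; P(author M) ≈ 0.5851, P(author P) ≈ 0.0745, P(author Q) ≈ 0.3404
After 'absent': normaliser = 0.25·0.5851 + 0.65·0.0745 + 0.2·0.3404; P(author M) ≈ 0.5567, P(author P) ≈ 0.1842, P(author Q) ≈ 0.2591

0.1842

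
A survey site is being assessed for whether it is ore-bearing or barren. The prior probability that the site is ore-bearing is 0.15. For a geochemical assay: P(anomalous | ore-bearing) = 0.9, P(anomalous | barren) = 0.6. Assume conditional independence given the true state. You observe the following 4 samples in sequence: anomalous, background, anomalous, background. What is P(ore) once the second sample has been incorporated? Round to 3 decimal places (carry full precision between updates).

After 'anomalous': P(ore) = 0.9·0.1500 / (0.9·0.1500 + 0.6·0.8500) ≈ 0.2093
After 'background': P(ore) = 0.1·0.2093 / (0.1·0.2093 + 0.4·0.7907) ≈ 0.0621

0.062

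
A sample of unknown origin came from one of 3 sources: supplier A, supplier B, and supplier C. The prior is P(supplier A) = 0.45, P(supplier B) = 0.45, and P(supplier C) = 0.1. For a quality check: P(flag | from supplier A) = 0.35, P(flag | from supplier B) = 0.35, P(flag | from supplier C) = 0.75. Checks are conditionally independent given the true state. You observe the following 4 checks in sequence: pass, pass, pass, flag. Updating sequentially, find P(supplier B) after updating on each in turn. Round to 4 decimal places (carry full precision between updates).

Apply Bayes' rule sequentially, carrying P(supplier B) forward.
After 'pass': normaliser = 0.65·0.4500 + 0.65·0.4500 + 0.25·0.1000; P(supplier A) ≈ 0.4795, P(supplier B) ≈ 0.4795, P(supplier C) ≈ 0.0410
After 'pass': normaliser = 0.65·0.4795 + 0.65·0.4795 + 0.25·0.0410; P(supplier A) ≈ 0.4919, P(supplier B) ≈ 0.4919, P(supplier C) ≈ 0.0162
After 'pass': normaliser = 0.65·0.4919 + 0.65·0.4919 + 0.25·0.0162; P(supplier A) ≈ 0.4969, P(supplier B) ≈ 0.4969, P(supplier C) ≈ 0.0063
After 'flag': normaliser = 0.35·0.4969 + 0.35·0.4969 + 0.75·0.0063; P(supplier A) ≈ 0.4933, P(supplier B) ≈ 0.4933, P(supplier C) ≈ 0.0134

0.4933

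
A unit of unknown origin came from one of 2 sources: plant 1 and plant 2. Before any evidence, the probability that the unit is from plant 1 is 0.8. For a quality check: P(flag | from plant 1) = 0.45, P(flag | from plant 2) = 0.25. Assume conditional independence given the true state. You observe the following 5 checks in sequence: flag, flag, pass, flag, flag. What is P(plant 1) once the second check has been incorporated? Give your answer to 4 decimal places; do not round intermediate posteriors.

0.9284

After 'flag': P(plant 1) = 0.45·0.8000 / (0.45·0.8000 + 0.25·0.2000) ≈ 0.8780
After 'flag': P(plant 1) = 0.45·0.8780 / (0.45·0.8780 + 0.25·0.1220) ≈ 0.9284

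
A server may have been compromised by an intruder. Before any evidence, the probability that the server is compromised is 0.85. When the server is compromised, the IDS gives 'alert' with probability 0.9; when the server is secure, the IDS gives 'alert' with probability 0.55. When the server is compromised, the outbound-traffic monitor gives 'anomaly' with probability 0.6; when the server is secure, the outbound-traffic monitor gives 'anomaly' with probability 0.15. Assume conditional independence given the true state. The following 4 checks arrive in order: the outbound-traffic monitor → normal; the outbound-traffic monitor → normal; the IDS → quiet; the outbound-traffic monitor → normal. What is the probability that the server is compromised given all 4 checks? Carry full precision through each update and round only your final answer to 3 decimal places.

After the outbound-traffic monitor='normal': P(compromised) = 0.4·0.8500 / (0.4·0.8500 + 0.85·0.1500) ≈ 0.7273
After the outbound-traffic monitor='normal': P(compromised) = 0.4·0.7273 / (0.4·0.7273 + 0.85·0.2727) ≈ 0.5565
After the IDS='quiet': P(compromised) = 0.1·0.5565 / (0.1·0.5565 + 0.45·0.4435) ≈ 0.2181
After the outbound-traffic monitor='normal': P(compromised) = 0.4·0.2181 / (0.4·0.2181 + 0.85·0.7819) ≈ 0.1160

0.116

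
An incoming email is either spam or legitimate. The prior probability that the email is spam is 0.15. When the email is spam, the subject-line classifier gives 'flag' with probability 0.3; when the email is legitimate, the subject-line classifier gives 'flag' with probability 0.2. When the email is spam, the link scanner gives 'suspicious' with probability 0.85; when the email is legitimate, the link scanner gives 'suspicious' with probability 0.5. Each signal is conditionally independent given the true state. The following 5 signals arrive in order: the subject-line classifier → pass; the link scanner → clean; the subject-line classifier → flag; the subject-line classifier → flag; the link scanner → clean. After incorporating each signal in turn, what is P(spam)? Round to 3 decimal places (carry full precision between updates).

After the subject-line classifier='pass': P(spam) = 0.7·0.1500 / (0.7·0.1500 + 0.8·0.8500) ≈ 0.1338
After the link scanner='clean': P(spam) = 0.15·0.1338 / (0.15·0.1338 + 0.5·0.8662) ≈ 0.0443
After the subject-line classifier='flag': P(spam) = 0.3·0.0443 / (0.3·0.0443 + 0.2·0.9557) ≈ 0.0650
After the subject-line classifier='flag': P(spam) = 0.3·0.0650 / (0.3·0.0650 + 0.2·0.9350) ≈ 0.0944
After the link scanner='clean': P(spam) = 0.15·0.0944 / (0.15·0.0944 + 0.5·0.9056) ≈ 0.0303

0.030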